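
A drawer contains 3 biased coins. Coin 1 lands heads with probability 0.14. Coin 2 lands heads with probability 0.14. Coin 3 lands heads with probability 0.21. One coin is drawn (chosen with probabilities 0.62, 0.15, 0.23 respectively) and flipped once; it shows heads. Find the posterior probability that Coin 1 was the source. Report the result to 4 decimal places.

P(heads|C1) = 0.14; P(heads|C2) = 0.14; P(heads|C3) = 0.21.
Prior × likelihood for each source: 0.62·0.14=0.08680, 0.15·0.14=0.02100, 0.23·0.21=0.04830. Summing gives P(heads) = 0.15610.
P(Coin 1 | heads) = 0.08680 / 0.15610 = 0.5561.

Posterior probability ≈ 0.5561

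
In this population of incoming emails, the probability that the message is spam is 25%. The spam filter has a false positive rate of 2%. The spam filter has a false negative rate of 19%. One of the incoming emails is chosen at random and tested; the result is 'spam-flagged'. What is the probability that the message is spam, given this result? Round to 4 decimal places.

Let H be the event that the message is spam. P(H) = 0.25, so P(¬H) = 0.75. With E the 'spam-flagged' result, P(E|H) = 0.81 and P(E|¬H) = 0.02.
P(E) = 0.81·0.25 + 0.02·0.75 = 0.20250 + 0.015000 = 0.21750.
By Bayes' theorem, P(H|E) = 0.20250 / 0.21750 = 0.9310.

P(H | E) ≈ 0.9310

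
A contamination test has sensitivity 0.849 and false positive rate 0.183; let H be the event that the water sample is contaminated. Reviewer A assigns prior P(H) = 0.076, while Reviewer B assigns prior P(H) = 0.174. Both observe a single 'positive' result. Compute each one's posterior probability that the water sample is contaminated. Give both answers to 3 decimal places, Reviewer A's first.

Reviewer A: 0.276; Reviewer B: 0.494

P('+'|H) = 0.849, P('+'|¬H) = 0.183.
Reviewer A: numerator 0.849·0.076 = 0.064524; evidence = 0.064524+0.183·0.924 = 0.23362; posterior = 0.276.
Reviewer B: numerator 0.849·0.174 = 0.14773; evidence = 0.14773+0.183·0.826 = 0.29888; posterior = 0.494.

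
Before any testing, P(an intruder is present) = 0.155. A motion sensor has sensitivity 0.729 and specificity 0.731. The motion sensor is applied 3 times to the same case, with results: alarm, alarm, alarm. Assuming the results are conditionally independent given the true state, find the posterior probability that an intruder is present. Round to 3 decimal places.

Posterior P(H) ≈ 0.785

Let H be the event that an intruder is present; start with P(H) = 0.155. P('alarm'|H) = 0.729, P('alarm'|¬H) = 0.269.
Update on result 1 ('alarm'): P(H) ← 0.729·0.1550 / (0.729·0.1550 + 0.269·0.8450) = 0.11299/0.34030 = 0.3320.
Update on result 2 ('alarm'): P(H) ← 0.729·0.3320 / (0.729·0.3320 + 0.269·0.6680) = 0.24206/0.42174 = 0.5740.
Update on result 3 ('alarm'): P(H) ← 0.729·0.5740 / (0.729·0.5740 + 0.269·0.4260) = 0.41841/0.53302 = 0.7850.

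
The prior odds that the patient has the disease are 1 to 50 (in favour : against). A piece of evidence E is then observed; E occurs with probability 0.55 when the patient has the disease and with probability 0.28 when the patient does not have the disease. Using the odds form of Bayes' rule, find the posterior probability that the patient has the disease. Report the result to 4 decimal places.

Prior odds = 1/50 = 0.020000. In log-odds, ln(0.020000) = -3.9120.
Add log likelihood ratio: ln(1.9643) = 0.67513.
Posterior log-odds = -3.2369, so posterior odds = exp(-3.2369) = 0.039286. Converting, P(H|E) = 0.039286/1.0393 = 0.0378.

Posterior probability ≈ 0.0378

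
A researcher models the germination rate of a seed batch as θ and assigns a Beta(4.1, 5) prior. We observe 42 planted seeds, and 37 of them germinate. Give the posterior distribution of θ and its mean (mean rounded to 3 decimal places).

Posterior: Beta(41.1, 10); mean ≈ 0.804

The binomial likelihood is conjugate to the Beta prior: with 37 successes and 5 failures, the posterior is Beta(4.1+37, 5+5) = Beta(41.1, 10).
E[θ | data] = 41.1/(41.1+10) = 0.804.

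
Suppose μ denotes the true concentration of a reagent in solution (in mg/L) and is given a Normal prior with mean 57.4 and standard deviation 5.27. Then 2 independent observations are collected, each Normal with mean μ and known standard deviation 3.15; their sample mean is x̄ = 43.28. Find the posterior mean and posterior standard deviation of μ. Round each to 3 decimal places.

Posterior mean ≈ 45.420; posterior SD ≈ 2.052

Prior precision 1/τ₀² = 1/5.27² = 0.0360063; data precision n/σ² = 2/3.15² = 0.201562.
Posterior precision = 0.0360063 + 0.201562 = 0.237568, giving posterior SD = 1/√0.237568 = 2.052.
Posterior mean = (0.0360063·57.4 + 0.201562·43.28) / 0.237568 = 45.420.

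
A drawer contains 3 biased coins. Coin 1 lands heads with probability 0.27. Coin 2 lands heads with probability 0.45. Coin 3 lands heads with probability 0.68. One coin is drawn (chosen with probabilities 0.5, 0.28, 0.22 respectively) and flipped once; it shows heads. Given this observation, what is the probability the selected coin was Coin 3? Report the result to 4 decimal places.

Posterior probability ≈ 0.3643

P(heads|C1) = 0.27; P(heads|C2) = 0.45; P(heads|C3) = 0.68.
Prior × likelihood for each source: 0.5·0.27=0.1350, 0.28·0.45=0.1260, 0.22·0.68=0.1496. Summing gives P(heads) = 0.41060.
P(Coin 3 | heads) = 0.1496 / 0.41060 = 0.3643.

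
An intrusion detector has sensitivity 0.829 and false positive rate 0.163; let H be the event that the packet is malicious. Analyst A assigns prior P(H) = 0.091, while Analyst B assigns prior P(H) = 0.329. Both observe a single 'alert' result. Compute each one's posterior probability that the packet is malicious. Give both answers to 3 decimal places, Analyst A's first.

P('+'|H) = 0.829, P('+'|¬H) = 0.163.
Analyst A: numerator 0.829·0.091 = 0.075439; evidence = 0.075439+0.163·0.909 = 0.22361; posterior = 0.337.
Analyst B: numerator 0.829·0.329 = 0.27274; evidence = 0.27274+0.163·0.671 = 0.38211; posterior = 0.714.

Analyst A: 0.337; Analyst B: 0.714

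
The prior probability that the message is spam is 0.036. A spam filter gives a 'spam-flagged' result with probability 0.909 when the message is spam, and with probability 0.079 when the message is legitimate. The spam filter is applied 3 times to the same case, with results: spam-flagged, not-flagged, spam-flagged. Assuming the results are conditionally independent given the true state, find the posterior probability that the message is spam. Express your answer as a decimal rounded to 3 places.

With H the event that the message is spam, the joint likelihood of the observed sequence is P(data|H) = 0.909·0.091·0.909 = 0.075192 and P(data|¬H) = 0.079·0.921·0.079 = 0.0057480.
Bayes: P(H|data) = 0.036·0.075192 / (0.036·0.075192 + 0.964·0.0057480) = 0.0027069/0.0082479 = 0.3282.

Posterior P(H) ≈ 0.328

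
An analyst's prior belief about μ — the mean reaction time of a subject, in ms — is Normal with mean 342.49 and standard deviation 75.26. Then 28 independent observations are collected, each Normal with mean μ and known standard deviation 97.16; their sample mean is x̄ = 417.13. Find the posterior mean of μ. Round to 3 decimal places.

Prior precision 1/τ₀² = 1/75.26² = 0.00017655; data precision n/σ² = 28/97.16² = 0.00296608.
Posterior precision = 0.00017655 + 0.00296608 = 0.00314263.
Posterior mean = (0.00017655·342.49 + 0.00296608·417.13) / 0.00314263 = 412.937.

Posterior mean ≈ 412.937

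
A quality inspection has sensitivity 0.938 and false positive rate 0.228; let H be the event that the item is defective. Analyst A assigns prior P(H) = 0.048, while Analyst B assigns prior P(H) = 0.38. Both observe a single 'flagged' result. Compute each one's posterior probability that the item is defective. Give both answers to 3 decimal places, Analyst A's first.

The likelihood ratio for a 'flagged' result is 0.938/0.228 = 4.1140.
Analyst A: prior odds 0.048/0.952 = 0.050420; posterior odds 0.20743; posterior probability 0.172.
Analyst B: prior odds 0.38/0.62 = 0.61290; posterior odds 2.5215; posterior probability 0.716.

Analyst A: 0.172; Analyst B: 0.716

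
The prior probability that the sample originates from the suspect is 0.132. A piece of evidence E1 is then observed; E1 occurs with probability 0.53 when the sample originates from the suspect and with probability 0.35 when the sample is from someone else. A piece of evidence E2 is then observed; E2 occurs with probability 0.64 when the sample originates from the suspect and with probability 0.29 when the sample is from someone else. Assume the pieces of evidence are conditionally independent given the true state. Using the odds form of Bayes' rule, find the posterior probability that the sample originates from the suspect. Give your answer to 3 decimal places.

Posterior probability ≈ 0.337

Prior odds = 0.132/(1−0.132) = 0.15207. In log-odds, ln(0.15207) = -1.8834.
Add log likelihood ratios: ln(1.5143) + ln(2.2069) = 1.2065.
Posterior log-odds = -0.67686, so posterior odds = exp(-0.67686) = 0.50821. Converting, P(H|E) = 0.50821/1.5082 = 0.337.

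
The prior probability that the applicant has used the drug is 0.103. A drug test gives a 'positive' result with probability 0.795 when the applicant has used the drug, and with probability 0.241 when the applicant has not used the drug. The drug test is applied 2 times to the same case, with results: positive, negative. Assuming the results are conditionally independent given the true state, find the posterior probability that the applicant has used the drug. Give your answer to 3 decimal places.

Posterior P(H) ≈ 0.093

Let H be the event that the applicant has used the drug; start with P(H) = 0.103. P('positive'|H) = 0.795, P('positive'|¬H) = 0.241.
Update on result 1 ('positive'): P(H) ← 0.795·0.1030 / (0.795·0.1030 + 0.241·0.8970) = 0.081885/0.29806 = 0.2747.
Update on result 2 ('negative'): P(H) ← 0.205·0.2747 / (0.205·0.2747 + 0.759·0.7253) = 0.056319/0.60680 = 0.0928.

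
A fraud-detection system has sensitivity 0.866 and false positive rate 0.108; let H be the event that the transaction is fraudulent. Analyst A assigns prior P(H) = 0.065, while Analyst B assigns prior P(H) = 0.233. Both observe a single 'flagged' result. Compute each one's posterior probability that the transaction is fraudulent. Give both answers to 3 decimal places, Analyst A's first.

Analyst A: 0.358; Analyst B: 0.709

The likelihood ratio for a 'flagged' result is 0.866/0.108 = 8.0185.
Analyst A: prior odds 0.065/0.935 = 0.069519; posterior odds 0.55744; posterior probability 0.358.
Analyst B: prior odds 0.233/0.767 = 0.30378; posterior odds 2.4359; posterior probability 0.709.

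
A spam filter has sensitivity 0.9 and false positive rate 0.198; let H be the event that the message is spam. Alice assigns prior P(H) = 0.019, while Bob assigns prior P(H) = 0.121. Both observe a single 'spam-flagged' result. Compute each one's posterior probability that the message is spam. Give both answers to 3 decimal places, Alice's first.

P('+'|H) = 0.9, P('+'|¬H) = 0.198.
Alice: numerator 0.9·0.019 = 0.017100; evidence = 0.017100+0.198·0.981 = 0.21134; posterior = 0.081.
Bob: numerator 0.9·0.121 = 0.10890; evidence = 0.10890+0.198·0.879 = 0.28294; posterior = 0.385.

Alice: 0.081; Bob: 0.385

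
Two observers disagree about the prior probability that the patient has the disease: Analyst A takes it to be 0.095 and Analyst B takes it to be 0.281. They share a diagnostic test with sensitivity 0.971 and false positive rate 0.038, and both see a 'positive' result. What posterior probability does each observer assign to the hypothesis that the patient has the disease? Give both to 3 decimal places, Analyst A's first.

P('+'|H) = 0.971, P('+'|¬H) = 0.038.
Analyst A: numerator 0.971·0.095 = 0.092245; evidence = 0.092245+0.038·0.905 = 0.12663; posterior = 0.728.
Analyst B: numerator 0.971·0.281 = 0.27285; evidence = 0.27285+0.038·0.719 = 0.30017; posterior = 0.909.

Analyst A: 0.728; Analyst B: 0.909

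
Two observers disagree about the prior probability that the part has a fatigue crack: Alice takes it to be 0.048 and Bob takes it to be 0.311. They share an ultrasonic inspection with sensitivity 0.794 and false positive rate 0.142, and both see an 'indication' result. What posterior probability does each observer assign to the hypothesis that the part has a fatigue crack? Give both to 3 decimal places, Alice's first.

P('+'|H) = 0.794, P('+'|¬H) = 0.142.
Alice: numerator 0.794·0.048 = 0.038112; evidence = 0.038112+0.142·0.952 = 0.17330; posterior = 0.220.
Bob: numerator 0.794·0.311 = 0.24693; evidence = 0.24693+0.142·0.689 = 0.34477; posterior = 0.716.

Alice: 0.220; Bob: 0.716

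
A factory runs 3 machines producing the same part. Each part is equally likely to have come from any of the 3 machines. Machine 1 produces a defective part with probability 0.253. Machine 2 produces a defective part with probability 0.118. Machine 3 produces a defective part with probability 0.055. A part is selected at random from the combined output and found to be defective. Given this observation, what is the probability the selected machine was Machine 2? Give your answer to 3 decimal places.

Posterior probability ≈ 0.277

P(defective|M1) = 0.253; P(defective|M2) = 0.118; P(defective|M3) = 0.055.
Prior × likelihood for each source: 0.333333·0.253=0.08433, 0.333333·0.118=0.03933, 0.333333·0.055=0.01833. Summing gives P(defective) = 0.14200.
P(Machine 2 | defective) = 0.03933 / 0.14200 = 0.277.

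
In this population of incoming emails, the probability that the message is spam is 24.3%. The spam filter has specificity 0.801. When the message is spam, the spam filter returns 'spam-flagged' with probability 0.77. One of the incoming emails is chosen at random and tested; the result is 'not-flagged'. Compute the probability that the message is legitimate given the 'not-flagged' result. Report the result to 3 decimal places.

Write H for 'the message is spam'. Prior odds H:¬H = 0.243/0.757 = 0.32100. For the 'not-flagged' outcome, the likelihood ratio is 0.23/0.801 = 0.28714.
Posterior odds = 0.32100 × 0.28714 = 0.092173, so P(H|E) = 0.092173/(1+0.092173) = 0.084. Then P(¬H|E) = 1 − 0.084 = 0.916.

P(¬H | E) ≈ 0.916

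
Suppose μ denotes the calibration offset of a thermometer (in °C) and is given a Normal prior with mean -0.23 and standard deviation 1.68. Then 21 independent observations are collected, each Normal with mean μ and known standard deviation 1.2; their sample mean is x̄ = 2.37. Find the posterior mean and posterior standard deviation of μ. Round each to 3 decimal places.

Posterior mean ≈ 2.308; posterior SD ≈ 0.259

With known σ, the Normal prior is conjugate. Weight on the data is w = (n/σ²)/(n/σ² + 1/τ₀²) = 14.5833/(14.5833+0.354308) = 0.97628.
Posterior mean = w·x̄ + (1−w)·μ₀ = 0.97628·2.37 + 0.023719·-0.23 = 2.308. Posterior variance = 1/(14.5833+0.354308) = 0.0669450, so SD = 0.259.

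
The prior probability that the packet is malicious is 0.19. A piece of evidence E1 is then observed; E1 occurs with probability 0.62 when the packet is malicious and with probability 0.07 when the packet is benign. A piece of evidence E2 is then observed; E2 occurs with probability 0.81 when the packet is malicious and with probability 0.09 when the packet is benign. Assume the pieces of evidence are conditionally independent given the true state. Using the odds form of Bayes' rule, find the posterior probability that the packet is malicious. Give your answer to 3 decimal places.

Prior odds = 0.19/(1−0.19) = 0.23457. In log-odds, ln(0.23457) = -1.4500.
Add log likelihood ratios: ln(8.8571) + ln(9.0000) = 4.3784.
Posterior log-odds = 2.9284, so posterior odds = exp(2.9284) = 18.698. Converting, P(H|E) = 18.698/19.698 = 0.949.

Posterior probability ≈ 0.949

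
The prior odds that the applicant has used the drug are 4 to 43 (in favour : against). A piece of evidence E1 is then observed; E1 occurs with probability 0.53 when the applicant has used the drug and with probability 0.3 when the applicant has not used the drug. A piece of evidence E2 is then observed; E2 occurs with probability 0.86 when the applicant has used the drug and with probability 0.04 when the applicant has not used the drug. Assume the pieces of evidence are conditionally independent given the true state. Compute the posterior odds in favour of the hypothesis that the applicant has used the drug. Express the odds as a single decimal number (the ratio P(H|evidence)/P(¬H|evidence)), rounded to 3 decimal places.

Posterior odds ≈ 3.533

Prior odds = 4/43 = 0.093023. In log-odds, ln(0.093023) = -2.3749.
Add log likelihood ratios: ln(1.7667) + ln(21.500) = 3.6371.
Posterior log-odds = 1.2622, so posterior odds = exp(1.2622) = 3.5333.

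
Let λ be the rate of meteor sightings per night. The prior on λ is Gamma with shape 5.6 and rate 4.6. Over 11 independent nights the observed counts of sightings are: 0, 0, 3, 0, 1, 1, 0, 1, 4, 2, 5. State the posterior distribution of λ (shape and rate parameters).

Posterior: Gamma(shape=22.6, rate=15.6)

The Poisson likelihood adds the total count to the shape and the number of exposure periods to the rate. Here ∑xᵢ = 17 and n = 11, so shape 5.6→22.6 and rate 4.6→15.6.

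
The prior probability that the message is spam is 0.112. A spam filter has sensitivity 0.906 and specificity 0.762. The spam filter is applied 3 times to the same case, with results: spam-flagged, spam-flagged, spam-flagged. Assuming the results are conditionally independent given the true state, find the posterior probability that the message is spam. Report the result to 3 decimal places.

Posterior P(H) ≈ 0.874

With H the event that the message is spam, the joint likelihood of the observed sequence is P(data|H) = 0.906·0.906·0.906 = 0.74368 and P(data|¬H) = 0.238·0.238·0.238 = 0.013481.
Bayes: P(H|data) = 0.112·0.74368 / (0.112·0.74368 + 0.888·0.013481) = 0.083292/0.095263 = 0.8743.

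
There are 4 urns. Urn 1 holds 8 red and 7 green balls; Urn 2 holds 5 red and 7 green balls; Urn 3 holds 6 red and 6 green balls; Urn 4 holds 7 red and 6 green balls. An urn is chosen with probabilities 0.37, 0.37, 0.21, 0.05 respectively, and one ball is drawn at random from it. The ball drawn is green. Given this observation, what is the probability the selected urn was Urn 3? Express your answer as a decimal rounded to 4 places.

Tabulate prior·likelihood by source: [1] prior 0.37, lik 0.4667, product 0.1727; [2] prior 0.37, lik 0.5833, product 0.2158; [3] prior 0.21, lik 0.5, product 0.1050; [4] prior 0.05, lik 0.4615, product 0.02308.
Normalizing constant = 0.51658; the posterior for Urn 3 is its product over the sum, 0.1050/0.51658 = 0.2033.

Posterior probability ≈ 0.2033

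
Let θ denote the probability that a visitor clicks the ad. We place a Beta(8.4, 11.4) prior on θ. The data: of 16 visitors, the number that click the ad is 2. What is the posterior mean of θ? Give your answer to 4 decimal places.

Observing 2 successes and 14 failures updates Beta(8.4, 11.4) by adding the success and failure counts to the two shape parameters: α = 8.4+2 = 10.4, β = 11.4+14 = 25.4.
E[θ | data] = 10.4/(10.4+25.4) = 0.2905.

Posterior mean ≈ 0.2905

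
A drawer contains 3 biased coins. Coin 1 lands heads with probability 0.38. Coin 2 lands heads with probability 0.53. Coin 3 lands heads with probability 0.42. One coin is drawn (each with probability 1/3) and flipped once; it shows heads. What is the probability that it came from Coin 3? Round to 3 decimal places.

P(heads|C1) = 0.38; P(heads|C2) = 0.53; P(heads|C3) = 0.42.
Prior × likelihood for each source: 0.333333·0.38=0.1267, 0.333333·0.53=0.1767, 0.333333·0.42=0.1400. Summing gives P(heads) = 0.44333.
P(Coin 3 | heads) = 0.1400 / 0.44333 = 0.316.

Posterior probability ≈ 0.316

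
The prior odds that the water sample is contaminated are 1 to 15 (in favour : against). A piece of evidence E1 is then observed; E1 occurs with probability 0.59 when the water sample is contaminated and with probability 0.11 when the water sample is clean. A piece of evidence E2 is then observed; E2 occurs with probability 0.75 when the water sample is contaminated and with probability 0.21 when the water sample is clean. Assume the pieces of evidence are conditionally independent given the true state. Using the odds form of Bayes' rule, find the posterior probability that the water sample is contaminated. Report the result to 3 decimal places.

Prior odds = 1/15 = 0.066667. In log-odds, ln(0.066667) = -2.7081.
Add log likelihood ratios: ln(5.3636) + ln(3.5714) = 2.9526.
Posterior log-odds = 0.24456, so posterior odds = exp(0.24456) = 1.2771. Converting, P(H|E) = 1.2771/2.2771 = 0.561.

Posterior probability ≈ 0.561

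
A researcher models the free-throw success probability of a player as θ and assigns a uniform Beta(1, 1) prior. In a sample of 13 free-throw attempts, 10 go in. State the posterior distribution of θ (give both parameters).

The binomial likelihood is conjugate to the Beta prior: with 10 successes and 3 failures, the posterior is Beta(1+10, 1+3) = Beta(11, 4).

Posterior: Beta(11, 4)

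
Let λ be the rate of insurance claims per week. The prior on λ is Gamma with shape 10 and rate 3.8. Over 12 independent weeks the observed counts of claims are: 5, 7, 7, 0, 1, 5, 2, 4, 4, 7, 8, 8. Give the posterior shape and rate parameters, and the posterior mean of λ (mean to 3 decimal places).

The Poisson likelihood adds the total count to the shape and the number of exposure periods to the rate. Here ∑xᵢ = 58 and n = 12, so shape 10→68 and rate 3.8→15.8.
Posterior mean = shape/rate = 68/15.8 = 4.304.

Posterior: Gamma(shape=68, rate=15.8); mean ≈ 4.304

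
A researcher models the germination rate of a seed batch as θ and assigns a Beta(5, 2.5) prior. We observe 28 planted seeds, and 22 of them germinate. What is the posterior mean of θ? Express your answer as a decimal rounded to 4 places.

Posterior mean ≈ 0.7606

Observing 22 successes and 6 failures updates Beta(5, 2.5) by adding the success and failure counts to the two shape parameters: α = 5+22 = 27, β = 2.5+6 = 8.5.
Posterior mean = α/(α+β) = 27/35.5 = 0.7606.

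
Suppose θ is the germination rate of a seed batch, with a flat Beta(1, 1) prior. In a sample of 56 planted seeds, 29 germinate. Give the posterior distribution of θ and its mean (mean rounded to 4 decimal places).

Posterior: Beta(30, 28); mean ≈ 0.5172

The binomial likelihood is conjugate to the Beta prior: with 29 successes and 27 failures, the posterior is Beta(1+29, 1+27) = Beta(30, 28).
Posterior mean = α/(α+β) = 30/58 = 0.5172.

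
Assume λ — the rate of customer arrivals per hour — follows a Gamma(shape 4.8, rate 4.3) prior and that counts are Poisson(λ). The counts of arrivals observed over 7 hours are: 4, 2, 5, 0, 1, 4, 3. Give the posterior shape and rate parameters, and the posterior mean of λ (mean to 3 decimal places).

Posterior: Gamma(shape=23.8, rate=11.3); mean ≈ 2.106

The Poisson likelihood adds the total count to the shape and the number of exposure periods to the rate. Here ∑xᵢ = 19 and n = 7, so shape 4.8→23.8 and rate 4.3→11.3.
Posterior mean = shape/rate = 23.8/11.3 = 2.106.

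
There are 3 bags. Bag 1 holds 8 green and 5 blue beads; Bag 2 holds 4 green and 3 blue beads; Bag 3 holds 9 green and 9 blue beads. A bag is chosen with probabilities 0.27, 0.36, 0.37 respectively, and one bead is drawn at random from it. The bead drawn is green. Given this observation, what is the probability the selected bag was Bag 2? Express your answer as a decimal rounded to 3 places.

Tabulate prior·likelihood by source: [1] prior 0.27, lik 0.6154, product 0.1662; [2] prior 0.36, lik 0.5714, product 0.2057; [3] prior 0.37, lik 0.5, product 0.1850.
Normalizing constant = 0.55687; the posterior for Bag 2 is its product over the sum, 0.2057/0.55687 = 0.369.

Posterior probability ≈ 0.369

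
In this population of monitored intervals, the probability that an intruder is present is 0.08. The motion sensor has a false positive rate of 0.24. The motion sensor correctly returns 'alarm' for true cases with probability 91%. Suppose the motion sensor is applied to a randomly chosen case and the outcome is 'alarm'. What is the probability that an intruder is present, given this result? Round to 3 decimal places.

P(H | E) ≈ 0.248

Write H for 'an intruder is present'. Prior odds H:¬H = 0.08/0.92 = 0.086957. For the 'alarm' outcome, the likelihood ratio is 0.91/0.24 = 3.7917.
Posterior odds = 0.086957 × 3.7917 = 0.32971, so P(H|E) = 0.32971/(1+0.32971) = 0.248.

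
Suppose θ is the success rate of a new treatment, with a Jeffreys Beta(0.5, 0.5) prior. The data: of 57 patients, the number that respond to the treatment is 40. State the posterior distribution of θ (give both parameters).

Posterior: Beta(40.5, 17.5)

Observing 40 successes and 17 failures updates Beta(0.5, 0.5) by adding the success and failure counts to the two shape parameters: α = 0.5+40 = 40.5, β = 0.5+17 = 17.5.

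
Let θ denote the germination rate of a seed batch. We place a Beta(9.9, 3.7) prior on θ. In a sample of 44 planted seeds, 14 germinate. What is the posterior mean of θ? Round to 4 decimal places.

Posterior mean ≈ 0.4149

The binomial likelihood is conjugate to the Beta prior: with 14 successes and 30 failures, the posterior is Beta(9.9+14, 3.7+30) = Beta(23.9, 33.7).
E[θ | data] = 23.9/(23.9+33.7) = 0.4149.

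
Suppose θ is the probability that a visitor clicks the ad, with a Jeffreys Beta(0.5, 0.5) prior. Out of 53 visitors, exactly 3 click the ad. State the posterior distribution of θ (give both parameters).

Posterior: Beta(3.5, 50.5)

Observing 3 successes and 50 failures updates Beta(0.5, 0.5) by adding the success and failure counts to the two shape parameters: α = 0.5+3 = 3.5, β = 0.5+50 = 50.5.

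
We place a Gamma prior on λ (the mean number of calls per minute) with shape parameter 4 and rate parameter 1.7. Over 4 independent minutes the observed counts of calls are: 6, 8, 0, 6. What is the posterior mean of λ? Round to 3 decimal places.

Posterior mean ≈ 4.211

Total count ∑xᵢ = 20 over n = 4 minutes.
Gamma is conjugate to the Poisson likelihood: posterior is Gamma(shape = 4+20 = 24, rate = 1.7+4 = 5.7).
Posterior mean = shape/rate = 24/5.7 = 4.211.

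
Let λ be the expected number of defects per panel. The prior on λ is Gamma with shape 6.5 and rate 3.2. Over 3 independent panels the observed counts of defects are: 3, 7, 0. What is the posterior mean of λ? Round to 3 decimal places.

The Poisson likelihood adds the total count to the shape and the number of exposure periods to the rate. Here ∑xᵢ = 10 and n = 3, so shape 6.5→16.5 and rate 3.2→6.2.
Posterior mean = shape/rate = 16.5/6.2 = 2.661.

Posterior mean ≈ 2.661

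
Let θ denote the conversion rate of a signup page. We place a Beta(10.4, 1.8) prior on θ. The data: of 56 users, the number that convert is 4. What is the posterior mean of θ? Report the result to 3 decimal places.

Observing 4 successes and 52 failures updates Beta(10.4, 1.8) by adding the success and failure counts to the two shape parameters: α = 10.4+4 = 14.4, β = 1.8+52 = 53.8.
E[θ | data] = 14.4/(14.4+53.8) = 0.211.

Posterior mean ≈ 0.211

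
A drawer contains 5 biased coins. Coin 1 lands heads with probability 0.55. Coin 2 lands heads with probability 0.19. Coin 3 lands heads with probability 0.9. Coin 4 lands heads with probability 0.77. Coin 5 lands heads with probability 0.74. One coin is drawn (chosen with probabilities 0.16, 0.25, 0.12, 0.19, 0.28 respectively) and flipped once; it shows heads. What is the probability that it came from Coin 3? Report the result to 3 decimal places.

Posterior probability ≈ 0.181

P(heads|C1) = 0.55; P(heads|C2) = 0.19; P(heads|C3) = 0.9; P(heads|C4) = 0.77; P(heads|C5) = 0.74.
Prior × likelihood for each source: 0.16·0.55=0.08800, 0.25·0.19=0.04750, 0.12·0.9=0.1080, 0.19·0.77=0.1463, 0.28·0.74=0.2072. Summing gives P(heads) = 0.59700.
P(Coin 3 | heads) = 0.1080 / 0.59700 = 0.181.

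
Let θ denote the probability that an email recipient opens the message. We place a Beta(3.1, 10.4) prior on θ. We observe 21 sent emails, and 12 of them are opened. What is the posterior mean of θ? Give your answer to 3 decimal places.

The binomial likelihood is conjugate to the Beta prior: with 12 successes and 9 failures, the posterior is Beta(3.1+12, 10.4+9) = Beta(15.1, 19.4).
E[θ | data] = 15.1/(15.1+19.4) = 0.438.

Posterior mean ≈ 0.438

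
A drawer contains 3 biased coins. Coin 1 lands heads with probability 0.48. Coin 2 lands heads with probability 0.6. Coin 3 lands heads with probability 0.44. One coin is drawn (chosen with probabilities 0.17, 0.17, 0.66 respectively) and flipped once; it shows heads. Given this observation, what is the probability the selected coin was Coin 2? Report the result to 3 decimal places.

P(heads|C1) = 0.48; P(heads|C2) = 0.6; P(heads|C3) = 0.44.
Prior × likelihood for each source: 0.17·0.48=0.08160, 0.17·0.6=0.1020, 0.66·0.44=0.2904. Summing gives P(heads) = 0.47400.
P(Coin 2 | heads) = 0.1020 / 0.47400 = 0.215.

Posterior probability ≈ 0.215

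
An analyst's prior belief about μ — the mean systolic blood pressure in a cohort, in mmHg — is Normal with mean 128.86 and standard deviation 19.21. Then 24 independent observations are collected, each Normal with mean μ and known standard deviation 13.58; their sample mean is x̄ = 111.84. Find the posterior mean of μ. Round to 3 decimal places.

Posterior mean ≈ 112.187

Prior precision 1/τ₀² = 1/19.21² = 0.00270985; data precision n/σ² = 24/13.58² = 0.130140.
Posterior precision = 0.00270985 + 0.130140 = 0.132850.
Posterior mean = (0.00270985·128.86 + 0.130140·111.84) / 0.132850 = 112.187.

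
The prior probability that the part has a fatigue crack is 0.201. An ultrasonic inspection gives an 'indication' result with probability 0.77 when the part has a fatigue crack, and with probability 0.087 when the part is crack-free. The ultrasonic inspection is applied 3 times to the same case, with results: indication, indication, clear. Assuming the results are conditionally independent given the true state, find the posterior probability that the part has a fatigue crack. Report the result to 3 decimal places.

Let H be the event that the part has a fatigue crack; start with P(H) = 0.201. P('indication'|H) = 0.77, P('indication'|¬H) = 0.087.
Update on result 1 ('indication'): P(H) ← 0.77·0.2010 / (0.77·0.2010 + 0.087·0.7990) = 0.15477/0.22428 = 0.6901.
Update on result 2 ('indication'): P(H) ← 0.77·0.6901 / (0.77·0.6901 + 0.087·0.3099) = 0.53135/0.55831 = 0.9517.
Update on result 3 ('clear'): P(H) ← 0.23·0.9517 / (0.23·0.9517 + 0.913·0.0483) = 0.21889/0.26299 = 0.8323.

Posterior P(H) ≈ 0.832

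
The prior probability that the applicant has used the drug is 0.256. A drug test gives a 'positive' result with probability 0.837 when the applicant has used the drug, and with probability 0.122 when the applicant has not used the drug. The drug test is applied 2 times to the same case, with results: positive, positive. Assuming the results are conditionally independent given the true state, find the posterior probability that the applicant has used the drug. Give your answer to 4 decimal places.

Posterior P(H) ≈ 0.9418

With H the event that the applicant has used the drug, the joint likelihood of the observed sequence is P(data|H) = 0.837·0.837 = 0.70057 and P(data|¬H) = 0.122·0.122 = 0.014884.
Bayes: P(H|data) = 0.256·0.70057 / (0.256·0.70057 + 0.744·0.014884) = 0.17935/0.19042 = 0.9418.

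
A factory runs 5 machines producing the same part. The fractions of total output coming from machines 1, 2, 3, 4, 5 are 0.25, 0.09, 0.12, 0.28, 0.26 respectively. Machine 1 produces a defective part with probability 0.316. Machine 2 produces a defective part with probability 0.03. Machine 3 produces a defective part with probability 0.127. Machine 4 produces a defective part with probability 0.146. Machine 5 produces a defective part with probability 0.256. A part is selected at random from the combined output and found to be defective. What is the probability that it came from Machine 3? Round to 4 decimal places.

Tabulate prior·likelihood by source: [1] prior 0.25, lik 0.316, product 0.07900; [2] prior 0.09, lik 0.03, product 0.002700; [3] prior 0.12, lik 0.127, product 0.01524; [4] prior 0.28, lik 0.146, product 0.04088; [5] prior 0.26, lik 0.256, product 0.06656.
Normalizing constant = 0.20438; the posterior for Machine 3 is its product over the sum, 0.01524/0.20438 = 0.0746.

Posterior probability ≈ 0.0746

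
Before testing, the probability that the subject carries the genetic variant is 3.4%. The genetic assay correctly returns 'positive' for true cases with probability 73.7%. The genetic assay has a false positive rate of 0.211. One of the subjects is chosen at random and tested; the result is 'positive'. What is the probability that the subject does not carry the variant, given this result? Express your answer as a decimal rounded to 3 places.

Write H for 'the subject carries the genetic variant'. Prior odds H:¬H = 0.034/0.966 = 0.035197. For the 'positive' outcome, the likelihood ratio is 0.737/0.211 = 3.4929.
Posterior odds = 0.035197 × 3.4929 = 0.12294, so P(H|E) = 0.12294/(1+0.12294) = 0.109. Then P(¬H|E) = 1 − 0.109 = 0.891.

P(¬H | E) ≈ 0.891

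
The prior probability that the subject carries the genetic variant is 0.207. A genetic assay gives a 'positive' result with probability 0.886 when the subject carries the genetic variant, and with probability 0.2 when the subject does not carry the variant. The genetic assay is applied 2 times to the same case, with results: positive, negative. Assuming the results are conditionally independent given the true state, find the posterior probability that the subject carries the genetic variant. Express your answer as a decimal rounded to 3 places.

Posterior P(H) ≈ 0.141

With H the event that the subject carries the genetic variant, the joint likelihood of the observed sequence is P(data|H) = 0.886·0.114 = 0.10100 and P(data|¬H) = 0.2·0.8 = 0.16000.
Bayes: P(H|data) = 0.207·0.10100 / (0.207·0.10100 + 0.793·0.16000) = 0.020908/0.14779 = 0.1415.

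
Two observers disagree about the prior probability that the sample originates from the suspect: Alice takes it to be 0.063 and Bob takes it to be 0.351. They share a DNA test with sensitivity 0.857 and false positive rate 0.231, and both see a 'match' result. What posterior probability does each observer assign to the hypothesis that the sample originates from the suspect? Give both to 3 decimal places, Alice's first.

Alice: 0.200; Bob: 0.667

The likelihood ratio for a 'match' result is 0.857/0.231 = 3.7100.
Alice: prior odds 0.063/0.937 = 0.067236; posterior odds 0.24944; posterior probability 0.200.
Bob: prior odds 0.351/0.649 = 0.54083; posterior odds 2.0065; posterior probability 0.667.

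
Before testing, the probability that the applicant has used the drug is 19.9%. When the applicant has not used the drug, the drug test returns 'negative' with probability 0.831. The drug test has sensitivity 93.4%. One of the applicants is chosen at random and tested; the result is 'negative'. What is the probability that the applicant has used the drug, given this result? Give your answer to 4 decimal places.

Let H be the event that the applicant has used the drug. P(H) = 0.199, so P(¬H) = 0.801. With E the 'negative' result, P(E|H) = 0.066 and P(E|¬H) = 0.831.
P(E) = 0.066·0.199 + 0.831·0.801 = 0.013134 + 0.66563 = 0.67876.
By Bayes' theorem, P(H|E) = 0.013134 / 0.67876 = 0.0193.

P(H | E) ≈ 0.0193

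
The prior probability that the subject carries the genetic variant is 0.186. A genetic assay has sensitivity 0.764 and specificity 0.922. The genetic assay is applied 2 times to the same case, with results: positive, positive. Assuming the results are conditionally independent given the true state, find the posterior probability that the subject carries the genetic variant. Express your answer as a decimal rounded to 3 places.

With H the event that the subject carries the genetic variant, the joint likelihood of the observed sequence is P(data|H) = 0.764·0.764 = 0.58370 and P(data|¬H) = 0.078·0.078 = 0.0060840.
Bayes: P(H|data) = 0.186·0.58370 / (0.186·0.58370 + 0.814·0.0060840) = 0.10857/0.11352 = 0.9564.

Posterior P(H) ≈ 0.956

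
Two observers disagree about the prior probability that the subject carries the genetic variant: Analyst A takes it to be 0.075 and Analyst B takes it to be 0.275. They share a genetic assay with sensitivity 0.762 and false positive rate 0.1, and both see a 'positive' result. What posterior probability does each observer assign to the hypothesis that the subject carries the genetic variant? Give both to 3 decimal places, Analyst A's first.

P('+'|H) = 0.762, P('+'|¬H) = 0.1.
Analyst A: numerator 0.762·0.075 = 0.057150; evidence = 0.057150+0.1·0.925 = 0.14965; posterior = 0.382.
Analyst B: numerator 0.762·0.275 = 0.20955; evidence = 0.20955+0.1·0.725 = 0.28205; posterior = 0.743.

Analyst A: 0.382; Analyst B: 0.743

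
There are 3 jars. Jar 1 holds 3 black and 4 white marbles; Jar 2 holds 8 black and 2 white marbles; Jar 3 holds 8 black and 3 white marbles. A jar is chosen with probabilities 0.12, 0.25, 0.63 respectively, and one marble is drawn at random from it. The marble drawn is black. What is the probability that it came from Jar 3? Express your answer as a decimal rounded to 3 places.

Posterior probability ≈ 0.646

P(black|Jar 1) = 0.4286; P(black|Jar 2) = 0.8; P(black|Jar 3) = 0.7273.
Prior × likelihood for each source: 0.12·0.4286=0.05143, 0.25·0.8=0.2000, 0.63·0.7273=0.4582. Summing gives P(black) = 0.70961.
P(Jar 3 | black) = 0.4582 / 0.70961 = 0.646.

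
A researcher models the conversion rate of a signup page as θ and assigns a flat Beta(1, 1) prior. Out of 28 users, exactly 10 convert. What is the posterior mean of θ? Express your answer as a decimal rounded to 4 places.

Posterior mean ≈ 0.3667

The binomial likelihood is conjugate to the Beta prior: with 10 successes and 18 failures, the posterior is Beta(1+10, 1+18) = Beta(11, 19).
E[θ | data] = 11/(11+19) = 0.3667.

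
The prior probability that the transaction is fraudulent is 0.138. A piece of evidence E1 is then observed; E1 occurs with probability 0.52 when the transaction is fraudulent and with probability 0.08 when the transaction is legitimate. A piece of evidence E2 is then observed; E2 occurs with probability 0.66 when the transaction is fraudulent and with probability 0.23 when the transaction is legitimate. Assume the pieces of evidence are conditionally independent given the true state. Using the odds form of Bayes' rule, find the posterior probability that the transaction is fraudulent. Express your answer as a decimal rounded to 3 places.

Posterior probability ≈ 0.749

Prior odds = 0.138/(1−0.138) = 0.16009.
Likelihood ratio for E1 = 0.52/0.08 = 6.5000.
Likelihood ratio for E2 = 0.66/0.23 = 2.8696.
Posterior odds = prior odds × LR₁ × LR₂ = 2.9861.
Posterior probability = odds/(1+odds) = 2.9861/3.9861 = 0.749.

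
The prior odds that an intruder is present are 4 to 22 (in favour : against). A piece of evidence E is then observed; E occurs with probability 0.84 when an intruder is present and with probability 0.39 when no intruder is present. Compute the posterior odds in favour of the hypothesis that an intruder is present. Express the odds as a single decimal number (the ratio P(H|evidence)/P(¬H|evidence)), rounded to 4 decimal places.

Posterior odds ≈ 0.3916

Prior odds = 4/22 = 0.18182.
Likelihood ratio for E = 0.84/0.39 = 2.1538.
Posterior odds = prior odds × LR = 0.39161.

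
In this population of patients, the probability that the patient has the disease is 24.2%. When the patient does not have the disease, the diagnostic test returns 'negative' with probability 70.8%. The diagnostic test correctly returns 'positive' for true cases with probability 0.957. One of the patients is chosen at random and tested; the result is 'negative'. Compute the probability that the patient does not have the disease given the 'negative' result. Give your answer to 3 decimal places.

Write H for 'the patient has the disease'. Prior odds H:¬H = 0.242/0.758 = 0.31926. For the 'negative' outcome, the likelihood ratio is 0.043/0.708 = 0.060734.
Posterior odds = 0.31926 × 0.060734 = 0.019390, so P(H|E) = 0.019390/(1+0.019390) = 0.019. Then P(¬H|E) = 1 − 0.019 = 0.981.

P(¬H | E) ≈ 0.981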